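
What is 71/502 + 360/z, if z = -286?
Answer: -80207/71786 ≈ -1.1173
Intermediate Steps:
71/502 + 360/z = 71/502 + 360/(-286) = 71*(1/502) + 360*(-1/286) = 71/502 - 180/143 = -80207/71786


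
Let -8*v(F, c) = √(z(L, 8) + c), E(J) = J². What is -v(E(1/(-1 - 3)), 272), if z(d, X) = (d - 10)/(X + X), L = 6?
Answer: √1087/16 ≈ 2.0606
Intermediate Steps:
z(d, X) = (-10 + d)/(2*X) (z(d, X) = (-10 + d)/((2*X)) = (-10 + d)*(1/(2*X)) = (-10 + d)/(2*X))
v(F, c) = -√(-¼ + c)/8 (v(F, c) = -√((½)*(-10 + 6)/8 + c)/8 = -√((½)*(⅛)*(-4) + c)/8 = -√(-¼ + c)/8)
-v(E(1/(-1 - 3)), 272) = -(-1)*√(-1 + 4*272)/16 = -(-1)*√(-1 + 1088)/16 = -(-1)*√1087/16 = √1087/16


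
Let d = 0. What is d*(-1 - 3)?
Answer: 0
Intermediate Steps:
d*(-1 - 3) = 0*(-1 - 3) = 0*(-4) = 0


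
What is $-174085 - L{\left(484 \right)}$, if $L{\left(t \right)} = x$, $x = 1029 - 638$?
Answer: $-174476$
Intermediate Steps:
$x = 391$
$L{\left(t \right)} = 391$
$-174085 - L{\left(484 \right)} = -174085 - 391 = -174476$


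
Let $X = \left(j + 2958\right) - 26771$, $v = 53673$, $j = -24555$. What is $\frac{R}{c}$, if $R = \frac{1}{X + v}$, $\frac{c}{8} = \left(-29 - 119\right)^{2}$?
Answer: $\frac{1}{929605760} \approx 1.0757 \cdot 10^{-9}$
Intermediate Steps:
$c = 175232$ ($c = 8 \left(-29 - 119\right)^{2} = 8 \left(-148\right)^{2} = 8 \cdot 21904 = 175232$)
$X = -48368$ ($X = \left(-24555 + 2958\right) - 26771 = -21597 - 26771 = -48368$)
$R = \frac{1}{5305}$ ($R = \frac{1}{-48368 + 53673} = \frac{1}{5305} \approx 0.0001885$)
$\frac{R}{c} = \frac{1}{5305 \cdot 175232} = \frac{1}{5305} \cdot \frac{1}{175232} = \frac{1}{929605760}$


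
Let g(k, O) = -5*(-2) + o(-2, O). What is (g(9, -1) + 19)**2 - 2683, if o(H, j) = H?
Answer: -1954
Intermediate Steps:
g(k, O) = 8 (g(k, O) = -5*(-2) - 2 = 10 - 2 = 8)
(g(9, -1) + 19)**2 - 2683 = (8 + 19)**2 - 2683 = 27**2 - 2683 = 729 - 2683 = -1954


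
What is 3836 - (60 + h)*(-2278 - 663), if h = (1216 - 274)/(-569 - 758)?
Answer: 236482370/1327 ≈ 1.7821e+5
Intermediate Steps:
h = -942/1327 (h = 942/(-1327) = 942*(-1/1327) = -942/1327 ≈ -0.70987)
3836 - (60 + h)*(-2278 - 663) = 3836 - (60 - 942/1327)*(-2278 - 663) = 3836 - 78678*(-2941)/1327 = 3836 - 1*(-231391998/1327) = 3836 + 231391998/1327 = 236482370/1327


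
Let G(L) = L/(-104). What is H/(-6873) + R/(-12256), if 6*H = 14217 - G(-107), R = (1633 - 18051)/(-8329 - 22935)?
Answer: -17705457999455/51353996788224 ≈ -0.34477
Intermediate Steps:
G(L) = -L/104 (G(L) = L*(-1/104) = -L/104)
R = 8209/15632 (R = -16418/(-31264) = -16418*(-1/31264) = 8209/15632 ≈ 0.52514)
H = 1478461/624 (H = (14217 - (-1)*(-107)/104)/6 = (14217 - 1*107/104)/6 = (14217 - 107/104)/6 = (1/6)*(1478461/104) = 1478461/624 ≈ 2369.3)
H/(-6873) + R/(-12256) = (1478461/624)/(-6873) + (8209/15632)/(-12256) = (1478461/624)*(-1/6873) + (8209/15632)*(-1/12256) = -1478461/4288752 - 8209/191585792 = -17705457999455/51353996788224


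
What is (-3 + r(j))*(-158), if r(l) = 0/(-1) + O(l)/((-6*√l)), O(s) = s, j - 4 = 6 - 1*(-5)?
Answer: 474 + 79*√15/3 ≈ 575.99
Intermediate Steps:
j = 15 (j = 4 + (6 - 1*(-5)) = 4 + (6 + 5) = 4 + 11 = 15)
r(l) = -√l/6 (r(l) = 0/(-1) + l/((-6*√l)) = 0*(-1) + l*(-1/(6*√l)) = 0 - √l/6 = -√l/6)
(-3 + r(j))*(-158) = (-3 - √15/6)*(-158) = 474 + 79*√15/3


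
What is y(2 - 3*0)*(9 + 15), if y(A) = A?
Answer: 48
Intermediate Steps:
y(2 - 3*0)*(9 + 15) = (2 - 3*0)*(9 + 15) = (2 + 0)*24 = 2*24 = 48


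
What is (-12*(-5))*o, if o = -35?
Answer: -2100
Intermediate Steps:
(-12*(-5))*o = -12*(-5)*(-35) = 60*(-35) = -2100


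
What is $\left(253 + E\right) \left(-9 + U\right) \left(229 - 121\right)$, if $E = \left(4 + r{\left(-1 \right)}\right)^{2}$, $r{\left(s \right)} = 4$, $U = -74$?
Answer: $-2841588$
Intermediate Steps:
$E = 64$ ($E = \left(4 + 4\right)^{2} = 8^{2} = 64$)
$\left(253 + E\right) \left(-9 + U\right) \left(229 - 121\right) = \left(253 + 64\right) \left(-9 - 74\right) \left(229 - 121\right) = 317 \left(\left(-83\right) 108\right) = 317 \left(-8964\right) = -2841588$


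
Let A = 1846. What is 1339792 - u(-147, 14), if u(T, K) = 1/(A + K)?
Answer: 2492013119/1860 ≈ 1.3398e+6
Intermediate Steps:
u(T, K) = 1/(1846 + K)
1339792 - u(-147, 14) = 1339792 - 1/(1846 + 14) = 1339792 - 1/1860 = 2492013119/1860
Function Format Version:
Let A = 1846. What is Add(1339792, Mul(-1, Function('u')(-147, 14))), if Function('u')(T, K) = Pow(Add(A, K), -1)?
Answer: Rational(2492013119, 1860) ≈ 1.3398e+6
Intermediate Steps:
Function('u')(T, K) = Pow(Add(1846, K), -1)
Add(1339792, Mul(-1, Function('u')(-147, 14))) = Add(1339792, Mul(-1, Pow(Add(1846, 14), -1))) = Add(1339792, Mul(-1, Pow(1860, -1))) = Add(1339792, Mul(-1, Rational(1, 1860))) = Add(1339792, Rational(-1, 1860)) = Rational(2492013119, 1860)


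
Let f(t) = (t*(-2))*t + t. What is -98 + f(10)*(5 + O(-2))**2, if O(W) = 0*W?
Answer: -4848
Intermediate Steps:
O(W) = 0
f(t) = t - 2*t**2 (f(t) = (-2*t)*t + t = -2*t**2 + t = t - 2*t**2)
-98 + f(10)*(5 + O(-2))**2 = -98 + (10*(1 - 2*10))*(5 + 0)**2 = -98 + (10*(1 - 20))*5**2 = -98 + (10*(-19))*25 = -98 - 190*25 = -98 - 4750 = -4848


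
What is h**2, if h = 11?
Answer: 121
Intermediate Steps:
h**2 = 11**2 = 121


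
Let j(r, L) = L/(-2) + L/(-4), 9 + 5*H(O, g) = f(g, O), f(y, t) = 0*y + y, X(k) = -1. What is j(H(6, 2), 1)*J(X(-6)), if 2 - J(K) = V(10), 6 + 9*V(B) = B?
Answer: -7/6 ≈ -1.1667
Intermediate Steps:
V(B) = -2/3 + B/9
f(y, t) = y (f(y, t) = 0 + y = y)
J(K) = 14/9 (J(K) = 2 - (-2/3 + (1/9)*10) = 2 - (-2/3 + 10/9) = 2 - 1*4/9 = 2 - 4/9 = 14/9)
H(O, g) = -9/5 + g/5
j(r, L) = -3*L/4 (j(r, L) = L*(-1/2) + L*(-1/4) = -L/2 - L/4 = -3*L/4)
j(H(6, 2), 1)*J(X(-6)) = -3/4*1*(14/9) = -3/4*14/9 = -7/6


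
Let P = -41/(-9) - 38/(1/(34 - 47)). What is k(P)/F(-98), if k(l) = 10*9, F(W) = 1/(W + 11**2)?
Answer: 2070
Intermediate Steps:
F(W) = 1/(121 + W) (F(W) = 1/(W + 121) = 1/(121 + W))
P = 4487/9 (P = -41*(-1/9) - 38/(1/(-13)) = 41/9 - 38/(-1/13) = 41/9 - 38*(-13) = 41/9 + 494 = 4487/9 ≈ 498.56)
k(l) = 90
k(P)/F(-98) = 90/(1/(121 - 98)) = 90/(1/23) = 90*23 = 2070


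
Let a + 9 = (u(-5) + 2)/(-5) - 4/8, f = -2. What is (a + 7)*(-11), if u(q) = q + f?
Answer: 33/2 ≈ 16.500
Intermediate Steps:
u(q) = -2 + q (u(q) = q - 2 = -2 + q)
a = -17/2 (a = -9 + (((-2 - 5) + 2)/(-5) - 4/8) = -9 + ((-7 + 2)*(-1/5) - 4*1/8) = -9 + (-5*(-1/5) - 1/2) = -9 + (1 - 1/2) = -9 + 1/2 = -17/2 ≈ -8.5000)
(a + 7)*(-11) = (-17/2 + 7)*(-11) = -3/2*(-11) = 33/2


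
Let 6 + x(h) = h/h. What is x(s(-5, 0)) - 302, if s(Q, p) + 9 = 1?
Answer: -307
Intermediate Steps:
s(Q, p) = -8 (s(Q, p) = -9 + 1 = -8)
x(h) = -5 (x(h) = -6 + h/h = -6 + 1 = -5)
x(s(-5, 0)) - 302 = -5 - 302 = -307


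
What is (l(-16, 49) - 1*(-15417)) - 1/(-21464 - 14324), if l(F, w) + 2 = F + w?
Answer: 552853025/35788 ≈ 15448.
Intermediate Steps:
l(F, w) = -2 + F + w (l(F, w) = -2 + (F + w) = -2 + F + w)
(l(-16, 49) - 1*(-15417)) - 1/(-21464 - 14324) = ((-2 - 16 + 49) - 1*(-15417)) - 1/(-21464 - 14324) = (31 + 15417) - 1/(-35788) = 15448 - 1*(-1/35788) = 15448 + 1/35788 = 552853025/35788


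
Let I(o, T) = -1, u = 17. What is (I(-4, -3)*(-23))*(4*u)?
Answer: 1564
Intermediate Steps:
(I(-4, -3)*(-23))*(4*u) = (-1*(-23))*(4*17) = 23*68 = 1564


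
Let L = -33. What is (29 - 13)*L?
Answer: -528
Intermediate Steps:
(29 - 13)*L = (29 - 13)*(-33) = 16*(-33) = -528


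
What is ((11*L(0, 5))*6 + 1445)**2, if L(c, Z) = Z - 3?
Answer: 2486929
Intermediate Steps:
L(c, Z) = -3 + Z
((11*L(0, 5))*6 + 1445)**2 = ((11*(-3 + 5))*6 + 1445)**2 = ((11*2)*6 + 1445)**2 = (22*6 + 1445)**2 = (132 + 1445)**2 = 1577**2 = 2486929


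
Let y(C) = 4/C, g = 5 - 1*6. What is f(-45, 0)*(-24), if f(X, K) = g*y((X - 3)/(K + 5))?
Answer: -10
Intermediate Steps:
g = -1 (g = 5 - 6 = -1)
f(X, K) = -4*(5 + K)/(-3 + X) (f(X, K) = -4/((X - 3)/(K + 5)) = -4/((-3 + X)/(5 + K)) = -4*(5 + K)/(-3 + X))
f(-45, 0)*(-24) = (4*(-5 - 1*0)/(-3 - 45))*(-24) = (4*(-5 + 0)/(-48))*(-24) = (4*(-1/48)*(-5))*(-24) = (5/12)*(-24) = -10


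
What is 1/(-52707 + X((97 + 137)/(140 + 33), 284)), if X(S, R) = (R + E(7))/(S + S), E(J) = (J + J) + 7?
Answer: -468/24614111 ≈ -1.9013e-5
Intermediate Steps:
E(J) = 7 + 2*J (E(J) = 2*J + 7 = 7 + 2*J)
X(S, R) = (21 + R)/(2*S) (X(S, R) = (R + (7 + 2*7))/(S + S) = (R + (7 + 14))/((2*S)) = (R + 21)*(1/(2*S)) = (21 + R)*(1/(2*S)) = (21 + R)/(2*S))
1/(-52707 + X((97 + 137)/(140 + 33), 284)) = 1/(-52707 + (21 + 284)/(2*(((97 + 137)/(140 + 33))))) = 1/(-52707 + (1/2)*305/(234/173)) = 1/(-52707 + (1/2)*(173/234)*305) = 1/(-52707 + 52765/468) = 1/(-24614111/468) = -468/24614111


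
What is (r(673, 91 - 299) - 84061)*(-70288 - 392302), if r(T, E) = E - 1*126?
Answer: 39040283050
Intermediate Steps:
r(T, E) = -126 + E (r(T, E) = E - 126 = -126 + E)
(r(673, 91 - 299) - 84061)*(-70288 - 392302) = ((-126 + (91 - 299)) - 84061)*(-70288 - 392302) = ((-126 - 208) - 84061)*(-462590) = (-334 - 84061)*(-462590) = -84395*(-462590) = 39040283050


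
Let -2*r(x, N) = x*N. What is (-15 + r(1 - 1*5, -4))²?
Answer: 529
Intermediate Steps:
r(x, N) = -N*x/2 (r(x, N) = -x*N/2 = -N*x/2)
(-15 + r(1 - 1*5, -4))² = (-15 - ½*(-4)*(1 - 1*5))² = (-15 - ½*(-4)*(1 - 5))² = (-15 - ½*(-4)*(-4))² = (-15 - 8)² = (-23)² = 529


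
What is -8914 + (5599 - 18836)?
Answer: -22151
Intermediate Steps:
-8914 + (5599 - 18836) = -8914 - 13237 = -22151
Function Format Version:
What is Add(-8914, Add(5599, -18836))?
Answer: -22151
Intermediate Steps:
Add(-8914, Add(5599, -18836)) = Add(-8914, -13237) = -22151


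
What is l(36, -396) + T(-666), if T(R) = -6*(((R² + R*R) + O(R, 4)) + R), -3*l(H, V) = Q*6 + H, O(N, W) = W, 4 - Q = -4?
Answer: -5318728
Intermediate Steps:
Q = 8 (Q = 4 - 1*(-4) = 4 + 4 = 8)
l(H, V) = -16 - H/3 (l(H, V) = -(8*6 + H)/3 = -(48 + H)/3 = -16 - H/3)
T(R) = -24 - 12*R² - 6*R (T(R) = -6*(((R² + R*R) + 4) + R) = -6*(((R² + R²) + 4) + R) = -6*((2*R² + 4) + R) = -6*((4 + 2*R²) + R) = -6*(4 + R + 2*R²) = -24 - 12*R² - 6*R)
l(36, -396) + T(-666) = (-16 - ⅓*36) + (-24 - 12*(-666)² - 6*(-666)) = (-16 - 12) + (-24 - 12*443556 + 3996) = -28 + (-24 - 5322672 + 3996) = -28 - 5318700 = -5318728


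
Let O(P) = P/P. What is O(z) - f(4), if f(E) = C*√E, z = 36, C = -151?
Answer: 303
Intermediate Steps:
f(E) = -151*√E
O(P) = 1
O(z) - f(4) = 1 - (-151)*√4 = 1 - (-151)*2 = 1 - 1*(-302) = 1 + 302 = 303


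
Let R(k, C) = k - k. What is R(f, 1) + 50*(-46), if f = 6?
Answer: -2300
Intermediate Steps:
R(k, C) = 0
R(f, 1) + 50*(-46) = 0 + 50*(-46) = 0 - 2300 = -2300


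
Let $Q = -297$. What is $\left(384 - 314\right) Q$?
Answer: $-20790$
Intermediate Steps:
$\left(384 - 314\right) Q = \left(384 - 314\right) \left(-297\right) = 70 \left(-297\right) = -20790$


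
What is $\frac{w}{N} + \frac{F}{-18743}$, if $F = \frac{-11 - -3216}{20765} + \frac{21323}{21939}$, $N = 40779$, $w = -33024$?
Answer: $- \frac{2088892063148358}{2579233565119837} \approx -0.80989$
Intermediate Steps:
$F = \frac{102617318}{91112667}$ ($F = \left(-11 + 3216\right) \frac{1}{20765} + 21323 \cdot \frac{1}{21939} = 3205 \cdot \frac{1}{20765} + \frac{21323}{21939} = \frac{641}{4153} + \frac{21323}{21939} = \frac{102617318}{91112667} \approx 1.1263$)
$\frac{w}{N} + \frac{F}{-18743} = - \frac{33024}{40779} + \frac{102617318}{91112667 \left(-18743\right)} = \left(-33024\right) \frac{1}{40779} + \frac{102617318}{91112667} \left(- \frac{1}{18743}\right) = - \frac{11008}{13593} - \frac{102617318}{1707724717581} = - \frac{2088892063148358}{2579233565119837}$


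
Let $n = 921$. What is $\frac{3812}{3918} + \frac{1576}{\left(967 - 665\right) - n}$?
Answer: $- \frac{1907570}{1212621} \approx -1.5731$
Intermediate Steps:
$\frac{3812}{3918} + \frac{1576}{\left(967 - 665\right) - n} = \frac{3812}{3918} + \frac{1576}{\left(967 - 665\right) - 921} = 3812 \cdot \frac{1}{3918} + \frac{1576}{302 - 921} = \frac{1906}{1959} + \frac{1576}{-619} = \frac{1906}{1959} + 1576 \left(- \frac{1}{619}\right) = \frac{1906}{1959} - \frac{1576}{619} = - \frac{1907570}{1212621}$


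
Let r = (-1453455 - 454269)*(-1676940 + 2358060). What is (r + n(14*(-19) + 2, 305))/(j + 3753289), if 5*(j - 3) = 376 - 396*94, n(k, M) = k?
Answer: -49219279210/141891 ≈ -3.4688e+5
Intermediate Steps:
j = -36833/5 (j = 3 + (376 - 396*94)/5 = 3 + (376 - 37224)/5 = 3 + (⅕)*(-36848) = 3 - 36848/5 = -36833/5 ≈ -7366.6)
r = -1299388970880 (r = -1907724*681120 = -1299388970880)
(r + n(14*(-19) + 2, 305))/(j + 3753289) = (-1299388970880 + (14*(-19) + 2))/(-36833/5 + 3753289) = (-1299388970880 + (-266 + 2))/(18729612/5) = (-1299388970880 - 264)*(5/18729612) = -1299388971144*5/18729612 = -49219279210/141891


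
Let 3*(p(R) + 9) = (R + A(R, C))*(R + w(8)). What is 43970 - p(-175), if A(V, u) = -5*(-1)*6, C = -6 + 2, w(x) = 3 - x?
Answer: 35279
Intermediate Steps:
C = -4
A(V, u) = 30 (A(V, u) = 5*6 = 30)
p(R) = -9 + (-5 + R)*(30 + R)/3 (p(R) = -9 + ((R + 30)*(R + (3 - 1*8)))/3 = -9 + ((30 + R)*(R + (3 - 8)))/3 = -9 + ((30 + R)*(R - 5))/3 = -9 + ((30 + R)*(-5 + R))/3 = -9 + ((-5 + R)*(30 + R))/3 = -9 + (-5 + R)*(30 + R)/3)
43970 - p(-175) = 43970 - (-59 + (⅓)*(-175)² + (25/3)*(-175)) = 43970 - (-59 + (⅓)*30625 - 4375/3) = 43970 - (-59 + 30625/3 - 4375/3) = 43970 - 1*8691 = 43970 - 8691 = 35279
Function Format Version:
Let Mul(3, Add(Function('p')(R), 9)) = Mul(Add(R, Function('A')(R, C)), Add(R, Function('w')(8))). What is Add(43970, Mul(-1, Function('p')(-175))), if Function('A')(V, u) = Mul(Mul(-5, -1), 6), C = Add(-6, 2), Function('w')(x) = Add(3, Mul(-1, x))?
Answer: 35279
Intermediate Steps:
C = -4
Function('A')(V, u) = 30 (Function('A')(V, u) = Mul(5, 6) = 30)
Function('p')(R) = Add(-9, Mul(Rational(1, 3), Add(-5, R), Add(30, R))) (Function('p')(R) = Add(-9, Mul(Rational(1, 3), Mul(Add(R, 30), Add(R, Add(3, Mul(-1, 8)))))) = Add(-9, Mul(Rational(1, 3), Mul(Add(30, R), Add(R, Add(3, -8))))) = Add(-9, Mul(Rational(1, 3), Mul(Add(30, R), Add(R, -5)))) = Add(-9, Mul(Rational(1, 3), Mul(Add(30, R), Add(-5, R)))) = Add(-9, Mul(Rational(1, 3), Mul(Add(-5, R), Add(30, R)))) = Add(-9, Mul(Rational(1, 3), Add(-5, R), Add(30, R))))
Add(43970, Mul(-1, Function('p')(-175))) = Add(43970, Mul(-1, Add(-59, Mul(Rational(1, 3), Pow(-175, 2)), Mul(Rational(25, 3), -175)))) = Add(43970, Mul(-1, Add(-59, Mul(Rational(1, 3), 30625), Rational(-4375, 3)))) = Add(43970, Mul(-1, Add(-59, Rational(30625, 3), Rational(-4375, 3)))) = Add(43970, Mul(-1, 8691)) = Add(43970, -8691) = 35279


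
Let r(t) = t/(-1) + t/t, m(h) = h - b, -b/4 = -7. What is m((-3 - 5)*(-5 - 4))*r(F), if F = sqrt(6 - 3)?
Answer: 44 - 44*sqrt(3) ≈ -32.210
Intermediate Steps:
b = 28 (b = -4*(-7) = 28)
F = sqrt(3) ≈ 1.7320
m(h) = -28 + h (m(h) = h - 1*28 = h - 28 = -28 + h)
r(t) = 1 - t (r(t) = t*(-1) + 1 = -t + 1 = 1 - t)
m((-3 - 5)*(-5 - 4))*r(F) = (-28 + (-3 - 5)*(-5 - 4))*(1 - sqrt(3)) = (-28 - 8*(-9))*(1 - sqrt(3)) = (-28 + 72)*(1 - sqrt(3)) = 44*(1 - sqrt(3)) = 44 - 44*sqrt(3)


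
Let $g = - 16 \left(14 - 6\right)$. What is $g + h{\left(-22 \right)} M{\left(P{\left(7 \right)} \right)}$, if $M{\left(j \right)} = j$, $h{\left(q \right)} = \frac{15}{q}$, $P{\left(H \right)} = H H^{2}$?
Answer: $- \frac{7961}{22} \approx -361.86$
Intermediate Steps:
$P{\left(H \right)} = H^{3}$
$g = -128$ ($g = \left(-16\right) 8 = -128$)
$g + h{\left(-22 \right)} M{\left(P{\left(7 \right)} \right)} = -128 + \frac{15}{-22} \cdot 7^{3} = -128 + 15 \left(- \frac{1}{22}\right) 343 = -128 - \frac{5145}{22} = - \frac{7961}{22}$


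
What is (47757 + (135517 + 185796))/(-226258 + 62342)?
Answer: -184535/81958 ≈ -2.2516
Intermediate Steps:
(47757 + (135517 + 185796))/(-226258 + 62342) = (47757 + 321313)/(-163916) = 369070*(-1/163916) = -184535/81958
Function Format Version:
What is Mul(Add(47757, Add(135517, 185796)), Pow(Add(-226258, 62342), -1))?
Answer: Rational(-184535, 81958) ≈ -2.2516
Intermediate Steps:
Mul(Add(47757, Add(135517, 185796)), Pow(Add(-226258, 62342), -1)) = Mul(Add(47757, 321313), Pow(-163916, -1)) = Mul(369070, Rational(-1, 163916)) = Rational(-184535, 81958)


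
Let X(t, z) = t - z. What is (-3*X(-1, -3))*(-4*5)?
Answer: 120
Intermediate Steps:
(-3*X(-1, -3))*(-4*5) = (-3*(-1 - 1*(-3)))*(-4*5) = -3*(-1 + 3)*(-20) = -3*2*(-20) = -6*(-20) = 120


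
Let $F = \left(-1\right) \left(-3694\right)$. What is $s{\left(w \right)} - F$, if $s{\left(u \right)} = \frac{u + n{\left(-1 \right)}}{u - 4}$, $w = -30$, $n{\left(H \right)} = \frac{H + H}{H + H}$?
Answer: $- \frac{125567}{34} \approx -3693.1$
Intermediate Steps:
$F = 3694$
$n{\left(H \right)} = 1$ ($n{\left(H \right)} = \frac{2 H}{2 H} = 2 H \frac{1}{2 H} = 1$)
$s{\left(u \right)} = \frac{1 + u}{-4 + u}$ ($s{\left(u \right)} = \frac{u + 1}{u - 4} = \frac{1 + u}{-4 + u}$)
$s{\left(w \right)} - F = \frac{1 - 30}{-4 - 30} - 3694 = \frac{1}{-34} \left(-29\right) - 3694 = \left(- \frac{1}{34}\right) \left(-29\right) - 3694 = \frac{29}{34} - 3694 = - \frac{125567}{34}$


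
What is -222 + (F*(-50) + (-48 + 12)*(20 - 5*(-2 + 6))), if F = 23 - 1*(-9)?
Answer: -1822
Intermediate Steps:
F = 32 (F = 23 + 9 = 32)
-222 + (F*(-50) + (-48 + 12)*(20 - 5*(-2 + 6))) = -222 + (32*(-50) + (-48 + 12)*(20 - 5*(-2 + 6))) = -222 + (-1600 - 36*(20 - 5*4)) = -222 + (-1600 - 36*(20 - 20)) = -222 + (-1600 - 36*0) = -222 + (-1600 + 0) = -222 - 1600 = -1822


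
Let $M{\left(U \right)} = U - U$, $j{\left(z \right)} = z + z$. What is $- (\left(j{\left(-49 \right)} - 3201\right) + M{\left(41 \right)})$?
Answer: $3299$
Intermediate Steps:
$j{\left(z \right)} = 2 z$
$M{\left(U \right)} = 0$
$- (\left(j{\left(-49 \right)} - 3201\right) + M{\left(41 \right)}) = - (\left(2 \left(-49\right) - 3201\right) + 0) = - (\left(-98 - 3201\right) + 0) = - (-3299 + 0) = \left(-1\right) \left(-3299\right) = 3299$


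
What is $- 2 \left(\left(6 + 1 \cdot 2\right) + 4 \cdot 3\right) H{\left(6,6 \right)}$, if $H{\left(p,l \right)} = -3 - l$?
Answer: $360$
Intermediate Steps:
$- 2 \left(\left(6 + 1 \cdot 2\right) + 4 \cdot 3\right) H{\left(6,6 \right)} = - 2 \left(\left(6 + 1 \cdot 2\right) + 4 \cdot 3\right) \left(-3 - 6\right) = - 2 \left(\left(6 + 2\right) + 12\right) \left(-3 - 6\right) = - 2 \left(8 + 12\right) \left(-9\right) = \left(-2\right) 20 \left(-9\right) = \left(-40\right) \left(-9\right) = 360$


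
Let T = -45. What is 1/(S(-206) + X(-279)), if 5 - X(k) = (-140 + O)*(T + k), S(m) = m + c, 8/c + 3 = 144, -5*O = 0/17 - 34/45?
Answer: -3525/160429741 ≈ -2.1972e-5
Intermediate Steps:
O = 34/225 (O = -(0/17 - 34/45)/5 = -(0*(1/17) - 34*1/45)/5 = -(0 - 34/45)/5 = -⅕*(-34/45) = 34/225 ≈ 0.15111)
c = 8/141 (c = 8/(-3 + 144) = 8/141 ≈ 0.056738)
S(m) = 8/141 + m (S(m) = m + 8/141 = 8/141 + m)
X(k) = -31441/5 + 31466*k/225 (X(k) = 5 - (-140 + 34/225)*(-45 + k) = 5 - (-31466)*(-45 + k)/225 = 5 - (31466/5 - 31466*k/225) = 5 + (-31466/5 + 31466*k/225) = -31441/5 + 31466*k/225)
1/(S(-206) + X(-279)) = 1/((8/141 - 206) + (-31441/5 + (31466/225)*(-279))) = 1/(-29038/141 + (-31441/5 - 975446/25)) = 1/(-29038/141 - 1132651/25) = 1/(-160429741/3525) = -3525/160429741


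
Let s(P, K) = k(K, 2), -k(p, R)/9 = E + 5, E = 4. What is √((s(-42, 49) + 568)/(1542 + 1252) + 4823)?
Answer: √37651801506/2794 ≈ 69.449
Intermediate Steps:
k(p, R) = -81 (k(p, R) = -9*(4 + 5) = -9*9 = -81)
s(P, K) = -81
√((s(-42, 49) + 568)/(1542 + 1252) + 4823) = √((-81 + 568)/(1542 + 1252) + 4823) = √(487/2794 + 4823) = √(13475949/2794) = √37651801506/2794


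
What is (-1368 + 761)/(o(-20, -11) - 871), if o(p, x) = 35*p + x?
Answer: 607/1582 ≈ 0.38369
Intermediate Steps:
o(p, x) = x + 35*p
(-1368 + 761)/(o(-20, -11) - 871) = (-1368 + 761)/((-11 + 35*(-20)) - 871) = -607/((-11 - 700) - 871) = -607/(-711 - 871) = -607/(-1582) = -607*(-1/1582) = 607/1582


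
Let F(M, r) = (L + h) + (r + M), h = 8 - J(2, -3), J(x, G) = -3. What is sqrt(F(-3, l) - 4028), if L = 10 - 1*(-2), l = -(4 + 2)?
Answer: 3*I*sqrt(446) ≈ 63.356*I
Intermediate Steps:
l = -6 (l = -1*6 = -6)
h = 11 (h = 8 - 1*(-3) = 8 + 3 = 11)
L = 12 (L = 10 + 2 = 12)
F(M, r) = 23 + M + r (F(M, r) = (12 + 11) + (r + M) = 23 + (M + r) = 23 + M + r)
sqrt(F(-3, l) - 4028) = sqrt((23 - 3 - 6) - 4028) = sqrt(14 - 4028) = sqrt(-4014) = 3*I*sqrt(446)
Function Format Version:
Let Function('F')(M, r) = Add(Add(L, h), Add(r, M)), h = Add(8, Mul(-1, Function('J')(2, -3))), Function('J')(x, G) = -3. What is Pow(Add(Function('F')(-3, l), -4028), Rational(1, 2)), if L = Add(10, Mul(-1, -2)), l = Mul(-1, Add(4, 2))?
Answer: Mul(3, I, Pow(446, Rational(1, 2))) ≈ Mul(63.356, I)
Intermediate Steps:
l = -6 (l = Mul(-1, 6) = -6)
h = 11 (h = Add(8, Mul(-1, -3)) = Add(8, 3) = 11)
L = 12 (L = Add(10, 2) = 12)
Function('F')(M, r) = Add(23, M, r) (Function('F')(M, r) = Add(Add(12, 11), Add(r, M)) = Add(23, Add(M, r)) = Add(23, M, r))
Pow(Add(Function('F')(-3, l), -4028), Rational(1, 2)) = Pow(Add(Add(23, -3, -6), -4028), Rational(1, 2)) = Pow(Add(14, -4028), Rational(1, 2)) = Pow(-4014, Rational(1, 2)) = Mul(3, I, Pow(446, Rational(1, 2)))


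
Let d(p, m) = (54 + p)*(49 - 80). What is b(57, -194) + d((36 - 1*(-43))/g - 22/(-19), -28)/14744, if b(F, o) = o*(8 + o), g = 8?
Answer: 80867112957/2241088 ≈ 36084.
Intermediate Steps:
d(p, m) = -1674 - 31*p (d(p, m) = (54 + p)*(-31) = -1674 - 31*p)
b(57, -194) + d((36 - 1*(-43))/g - 22/(-19), -28)/14744 = -194*(8 - 194) + (-1674 - 31*((36 - 1*(-43))/8 - 22/(-19)))/14744 = -194*(-186) + (-1674 - 31*((36 + 43)*(⅛) - 22*(-1/19)))*(1/14744) = 36084 + (-1674 - 31*(79*(⅛) + 22/19))*(1/14744) = 36084 + (-1674 - 31*(79/8 + 22/19))*(1/14744) = 36084 + (-1674 - 31*1677/152)*(1/14744) = 36084 + (-1674 - 51987/152)*(1/14744) = 36084 - 306435/152*1/14744 = 36084 - 306435/2241088 = 80867112957/2241088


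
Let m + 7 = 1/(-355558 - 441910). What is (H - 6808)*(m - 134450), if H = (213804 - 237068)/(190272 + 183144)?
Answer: 1216928627417903191/1329407637 ≈ 9.1539e+8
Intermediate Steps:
m = -5582277/797468 (m = -7 + 1/(-355558 - 441910) = -7 + 1/(-797468) = -7 - 1/797468 = -5582277/797468 ≈ -7.0000)
H = -2908/46677 (H = -23264/373416 = -23264*1/373416 = -2908/46677 ≈ -0.062301)
(H - 6808)*(m - 134450) = (-2908/46677 - 6808)*(-5582277/797468 - 134450) = -317779924/46677*(-107225154877/797468) = 1216928627417903191/1329407637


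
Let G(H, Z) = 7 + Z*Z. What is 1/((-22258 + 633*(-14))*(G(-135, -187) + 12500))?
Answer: -1/1477453120 ≈ -6.7684e-10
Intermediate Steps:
G(H, Z) = 7 + Z²
1/((-22258 + 633*(-14))*(G(-135, -187) + 12500)) = 1/((-22258 + 633*(-14))*((7 + (-187)²) + 12500)) = 1/((-22258 - 8862)*((7 + 34969) + 12500)) = 1/(-31120*(34976 + 12500)) = 1/(-31120*47476) = 1/(-1477453120) = -1/1477453120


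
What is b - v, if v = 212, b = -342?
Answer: -554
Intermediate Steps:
b - v = -342 - 1*212 = -342 - 212 = -554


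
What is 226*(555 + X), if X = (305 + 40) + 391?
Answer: 291766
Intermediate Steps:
X = 736 (X = 345 + 391 = 736)
226*(555 + X) = 226*(555 + 736) = 226*1291 = 291766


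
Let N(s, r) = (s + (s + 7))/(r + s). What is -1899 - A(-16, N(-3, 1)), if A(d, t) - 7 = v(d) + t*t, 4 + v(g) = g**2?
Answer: -8633/4 ≈ -2158.3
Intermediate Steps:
v(g) = -4 + g**2
N(s, r) = (7 + 2*s)/(r + s) (N(s, r) = (s + (7 + s))/(r + s) = (7 + 2*s)/(r + s))
A(d, t) = 3 + d**2 + t**2 (A(d, t) = 7 + ((-4 + d**2) + t*t) = 7 + ((-4 + d**2) + t**2) = 7 + (-4 + d**2 + t**2) = 3 + d**2 + t**2)
-1899 - A(-16, N(-3, 1)) = -1899 - (3 + (-16)**2 + ((7 + 2*(-3))/(1 - 3))**2) = -1899 - (3 + 256 + ((7 - 6)/(-2))**2) = -1899 - (3 + 256 + (-1/2*1)**2) = -1899 - (3 + 256 + (-1/2)**2) = -1899 - (3 + 256 + 1/4) = -1899 - 1*1037/4 = -1899 - 1037/4 = -8633/4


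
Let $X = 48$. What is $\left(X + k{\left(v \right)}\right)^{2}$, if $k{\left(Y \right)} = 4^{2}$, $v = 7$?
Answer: $4096$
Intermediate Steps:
$k{\left(Y \right)} = 16$
$\left(X + k{\left(v \right)}\right)^{2} = \left(48 + 16\right)^{2} = 64^{2} = 4096$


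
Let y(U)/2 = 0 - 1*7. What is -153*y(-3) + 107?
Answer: 2249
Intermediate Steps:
y(U) = -14 (y(U) = 2*(0 - 1*7) = 2*(0 - 7) = 2*(-7) = -14)
-153*y(-3) + 107 = -153*(-14) + 107 = 2142 + 107 = 2249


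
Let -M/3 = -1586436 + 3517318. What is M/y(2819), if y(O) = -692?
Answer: 2896323/346 ≈ 8370.9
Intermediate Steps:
M = -5792646 (M = -3*(-1586436 + 3517318) = -3*1930882 = -5792646)
M/y(2819) = -5792646/(-692) = -5792646*(-1/692) = 2896323/346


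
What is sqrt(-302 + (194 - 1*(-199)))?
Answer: sqrt(91) ≈ 9.5394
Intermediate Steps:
sqrt(-302 + (194 - 1*(-199))) = sqrt(-302 + (194 + 199)) = sqrt(-302 + 393) = sqrt(91)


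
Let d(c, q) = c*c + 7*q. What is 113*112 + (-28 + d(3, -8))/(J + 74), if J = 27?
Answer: 1278181/101 ≈ 12655.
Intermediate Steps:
d(c, q) = c**2 + 7*q
113*112 + (-28 + d(3, -8))/(J + 74) = 113*112 + (-28 + (3**2 + 7*(-8)))/(27 + 74) = 12656 + (-28 + (9 - 56))/101 = 12656 + (-28 - 47)*(1/101) = 12656 - 75*1/101 = 12656 - 75/101 = 1278181/101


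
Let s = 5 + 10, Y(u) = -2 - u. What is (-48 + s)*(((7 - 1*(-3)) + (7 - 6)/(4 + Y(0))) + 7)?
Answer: -1155/2 ≈ -577.50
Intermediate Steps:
s = 15
(-48 + s)*(((7 - 1*(-3)) + (7 - 6)/(4 + Y(0))) + 7) = (-48 + 15)*(((7 - 1*(-3)) + (7 - 6)/(4 + (-2 - 1*0))) + 7) = -33*(((7 + 3) + 1/(4 + (-2 + 0))) + 7) = -33*((10 + 1/(4 - 2)) + 7) = -33*((10 + 1/2) + 7) = -33*((10 + 1*(½)) + 7) = -33*((10 + ½) + 7) = -33*(21/2 + 7) = -33*35/2 = -1155/2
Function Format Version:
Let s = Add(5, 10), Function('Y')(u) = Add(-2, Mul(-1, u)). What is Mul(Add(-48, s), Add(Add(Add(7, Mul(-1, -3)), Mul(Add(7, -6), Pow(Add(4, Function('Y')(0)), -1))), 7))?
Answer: Rational(-1155, 2) ≈ -577.50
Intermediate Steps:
s = 15
Mul(Add(-48, s), Add(Add(Add(7, Mul(-1, -3)), Mul(Add(7, -6), Pow(Add(4, Function('Y')(0)), -1))), 7)) = Mul(Add(-48, 15), Add(Add(Add(7, Mul(-1, -3)), Mul(Add(7, -6), Pow(Add(4, Add(-2, Mul(-1, 0))), -1))), 7)) = Mul(-33, Add(Add(Add(7, 3), Mul(1, Pow(Add(4, Add(-2, 0)), -1))), 7)) = Mul(-33, Add(Add(10, Mul(1, Pow(Add(4, -2), -1))), 7)) = Mul(-33, Add(Add(10, Mul(1, Pow(2, -1))), 7)) = Mul(-33, Add(Add(10, Mul(1, Rational(1, 2))), 7)) = Mul(-33, Add(Add(10, Rational(1, 2)), 7)) = Mul(-33, Add(Rational(21, 2), 7)) = Mul(-33, Rational(35, 2)) = Rational(-1155, 2)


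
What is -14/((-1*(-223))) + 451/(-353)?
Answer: -105515/78719 ≈ -1.3404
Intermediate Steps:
-14/((-1*(-223))) + 451/(-353) = -14/223 + 451*(-1/353) = -14*1/223 - 451/353 = -14/223 - 451/353 = -105515/78719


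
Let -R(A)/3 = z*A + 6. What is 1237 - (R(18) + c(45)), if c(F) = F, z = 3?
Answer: 1372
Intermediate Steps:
R(A) = -18 - 9*A (R(A) = -3*(3*A + 6) = -3*(6 + 3*A) = -18 - 9*A)
1237 - (R(18) + c(45)) = 1237 - ((-18 - 9*18) + 45) = 1237 - ((-18 - 162) + 45) = 1237 - (-180 + 45) = 1237 - 1*(-135) = 1237 + 135 = 1372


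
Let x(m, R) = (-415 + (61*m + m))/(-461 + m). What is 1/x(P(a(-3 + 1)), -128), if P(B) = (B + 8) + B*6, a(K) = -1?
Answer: 460/353 ≈ 1.3031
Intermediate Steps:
P(B) = 8 + 7*B (P(B) = (8 + B) + 6*B = 8 + 7*B)
x(m, R) = (-415 + 62*m)/(-461 + m)
1/x(P(a(-3 + 1)), -128) = 1/((-415 + 62*(8 + 7*(-1)))/(-461 + (8 + 7*(-1)))) = 1/((-415 + 62*(8 - 7))/(-461 + (8 - 7))) = 1/((-415 + 62*1)/(-461 + 1)) = 1/((-415 + 62)/(-460)) = 1/(-1/460*(-353)) = 1/(353/460) = 460/353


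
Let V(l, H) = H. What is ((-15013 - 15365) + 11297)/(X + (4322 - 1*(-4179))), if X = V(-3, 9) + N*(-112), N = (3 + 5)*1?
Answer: -19081/7614 ≈ -2.5060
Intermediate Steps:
N = 8 (N = 8*1 = 8)
X = -887 (X = 9 + 8*(-112) = 9 - 896 = -887)
((-15013 - 15365) + 11297)/(X + (4322 - 1*(-4179))) = ((-15013 - 15365) + 11297)/(-887 + (4322 - 1*(-4179))) = (-30378 + 11297)/(-887 + (4322 + 4179)) = -19081/(-887 + 8501) = -19081/7614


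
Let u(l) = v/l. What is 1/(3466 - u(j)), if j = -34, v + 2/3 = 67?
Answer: 102/353731 ≈ 0.00028835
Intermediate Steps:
v = 199/3 (v = -⅔ + 67 = 199/3 ≈ 66.333)
u(l) = 199/(3*l)
1/(3466 - u(j)) = 1/(3466 - 199/(3*(-34))) = 1/(3466 - 199*(-1)/(3*34)) = 1/(3466 - 1*(-199/102)) = 1/(3466 + 199/102) = 1/(353731/102) = 102/353731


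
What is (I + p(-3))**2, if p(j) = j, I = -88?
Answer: 8281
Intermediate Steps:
(I + p(-3))**2 = (-88 - 3)**2 = (-91)**2 = 8281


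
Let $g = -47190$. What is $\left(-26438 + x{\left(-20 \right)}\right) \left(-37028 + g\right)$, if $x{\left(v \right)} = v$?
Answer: $2228239844$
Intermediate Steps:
$\left(-26438 + x{\left(-20 \right)}\right) \left(-37028 + g\right) = \left(-26438 - 20\right) \left(-37028 - 47190\right) = \left(-26458\right) \left(-84218\right) = 2228239844$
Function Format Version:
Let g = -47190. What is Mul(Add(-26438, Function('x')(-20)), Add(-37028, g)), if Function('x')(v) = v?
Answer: 2228239844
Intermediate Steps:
Mul(Add(-26438, Function('x')(-20)), Add(-37028, g)) = Mul(Add(-26438, -20), Add(-37028, -47190)) = Mul(-26458, -84218) = 2228239844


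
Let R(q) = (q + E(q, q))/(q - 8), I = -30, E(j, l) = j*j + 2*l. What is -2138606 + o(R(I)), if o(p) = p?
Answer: -40633919/19 ≈ -2.1386e+6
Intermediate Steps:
E(j, l) = j² + 2*l
R(q) = (q² + 3*q)/(-8 + q) (R(q) = (q + (q² + 2*q))/(q - 8) = (q² + 3*q)/(-8 + q))
-2138606 + o(R(I)) = -2138606 - 30*(3 - 30)/(-8 - 30) = -2138606 - 30*(-27)/(-38) = -2138606 - 30*(-1/38)*(-27) = -2138606 - 405/19 = -40633919/19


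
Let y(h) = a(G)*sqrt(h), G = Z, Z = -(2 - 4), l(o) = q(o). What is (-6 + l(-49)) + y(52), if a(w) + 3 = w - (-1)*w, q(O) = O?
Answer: -55 + 2*sqrt(13) ≈ -47.789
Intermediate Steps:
l(o) = o
Z = 2 (Z = -1*(-2) = 2)
G = 2
a(w) = -3 + 2*w (a(w) = -3 + (w - (-1)*w) = -3 + (w + w) = -3 + 2*w)
y(h) = sqrt(h) (y(h) = (-3 + 2*2)*sqrt(h) = (-3 + 4)*sqrt(h) = 1*sqrt(h) = sqrt(h))
(-6 + l(-49)) + y(52) = (-6 - 49) + sqrt(52) = -55 + 2*sqrt(13)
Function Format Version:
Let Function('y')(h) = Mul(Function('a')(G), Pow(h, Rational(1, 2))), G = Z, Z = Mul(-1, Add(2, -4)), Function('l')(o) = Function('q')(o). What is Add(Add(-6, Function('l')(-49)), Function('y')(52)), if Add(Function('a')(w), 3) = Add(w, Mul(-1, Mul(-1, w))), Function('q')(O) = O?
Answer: Add(-55, Mul(2, Pow(13, Rational(1, 2)))) ≈ -47.789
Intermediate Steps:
Function('l')(o) = o
Z = 2 (Z = Mul(-1, -2) = 2)
G = 2
Function('a')(w) = Add(-3, Mul(2, w)) (Function('a')(w) = Add(-3, Add(w, Mul(-1, Mul(-1, w)))) = Add(-3, Add(w, w)) = Add(-3, Mul(2, w)))
Function('y')(h) = Pow(h, Rational(1, 2)) (Function('y')(h) = Mul(Add(-3, Mul(2, 2)), Pow(h, Rational(1, 2))) = Mul(Add(-3, 4), Pow(h, Rational(1, 2))) = Mul(1, Pow(h, Rational(1, 2))) = Pow(h, Rational(1, 2)))
Add(Add(-6, Function('l')(-49)), Function('y')(52)) = Add(Add(-6, -49), Pow(52, Rational(1, 2))) = Add(-55, Mul(2, Pow(13, Rational(1, 2))))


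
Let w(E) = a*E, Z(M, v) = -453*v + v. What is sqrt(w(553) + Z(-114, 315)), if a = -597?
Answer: I*sqrt(472521) ≈ 687.4*I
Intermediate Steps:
Z(M, v) = -452*v
w(E) = -597*E
sqrt(w(553) + Z(-114, 315)) = sqrt(-597*553 - 452*315) = sqrt(-330141 - 142380) = sqrt(-472521) = I*sqrt(472521)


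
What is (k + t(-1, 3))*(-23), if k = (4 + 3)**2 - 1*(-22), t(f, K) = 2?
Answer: -1679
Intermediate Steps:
k = 71 (k = 7**2 + 22 = 49 + 22 = 71)
(k + t(-1, 3))*(-23) = (71 + 2)*(-23) = 73*(-23) = -1679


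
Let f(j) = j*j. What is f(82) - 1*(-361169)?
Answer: 367893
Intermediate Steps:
f(j) = j²
f(82) - 1*(-361169) = 82² - 1*(-361169) = 6724 + 361169 = 367893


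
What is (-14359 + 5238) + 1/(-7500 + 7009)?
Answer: -4478412/491 ≈ -9121.0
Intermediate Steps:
(-14359 + 5238) + 1/(-7500 + 7009) = -9121 + 1/(-491) = -9121 - 1/491 = -4478412/491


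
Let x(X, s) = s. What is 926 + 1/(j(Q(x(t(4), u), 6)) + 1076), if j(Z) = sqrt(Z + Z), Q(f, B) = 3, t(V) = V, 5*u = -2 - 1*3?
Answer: 536048048/578885 - sqrt(6)/1157770 ≈ 926.00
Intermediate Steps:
u = -1 (u = (-2 - 1*3)/5 = (-2 - 3)/5 = (1/5)*(-5) = -1)
j(Z) = sqrt(2)*sqrt(Z) (j(Z) = sqrt(2*Z) = sqrt(2)*sqrt(Z))
926 + 1/(j(Q(x(t(4), u), 6)) + 1076) = 926 + 1/(sqrt(2)*sqrt(3) + 1076) = 926 + 1/(sqrt(6) + 1076) = 926 + 1/(1076 + sqrt(6))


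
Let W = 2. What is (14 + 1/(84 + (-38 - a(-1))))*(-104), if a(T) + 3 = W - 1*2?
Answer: -71448/49 ≈ -1458.1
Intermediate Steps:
a(T) = -3 (a(T) = -3 + (2 - 1*2) = -3 + (2 - 2) = -3 + 0 = -3)
(14 + 1/(84 + (-38 - a(-1))))*(-104) = (14 + 1/(84 + (-38 - 1*(-3))))*(-104) = (14 + 1/(84 + (-38 + 3)))*(-104) = (14 + 1/(84 - 35))*(-104) = (14 + 1/49)*(-104) = (687/49)*(-104) = -71448/49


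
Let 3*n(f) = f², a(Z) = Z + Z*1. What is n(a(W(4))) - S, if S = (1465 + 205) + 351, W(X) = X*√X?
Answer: -5807/3 ≈ -1935.7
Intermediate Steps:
W(X) = X^(3/2)
S = 2021 (S = 1670 + 351 = 2021)
a(Z) = 2*Z (a(Z) = Z + Z = 2*Z)
n(f) = f²/3
n(a(W(4))) - S = (2*4^(3/2))²/3 - 1*2021 = (2*8)²/3 - 2021 = (⅓)*16² - 2021 = (⅓)*256 - 2021 = 256/3 - 2021 = -5807/3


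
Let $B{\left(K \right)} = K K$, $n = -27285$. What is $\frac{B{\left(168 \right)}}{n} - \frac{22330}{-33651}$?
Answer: $- \frac{113497258}{306055845} \approx -0.37084$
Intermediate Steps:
$B{\left(K \right)} = K^{2}$
$\frac{B{\left(168 \right)}}{n} - \frac{22330}{-33651} = \frac{168^{2}}{-27285} - \frac{22330}{-33651} = 28224 \left(- \frac{1}{27285}\right) - - \frac{22330}{33651} = - \frac{9408}{9095} + \frac{22330}{33651} = - \frac{113497258}{306055845}$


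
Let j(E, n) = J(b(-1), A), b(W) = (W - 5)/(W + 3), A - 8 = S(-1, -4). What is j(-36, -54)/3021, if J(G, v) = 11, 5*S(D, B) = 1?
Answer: 11/3021 ≈ 0.0036412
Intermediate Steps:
S(D, B) = 1/5 (S(D, B) = (1/5)*1 = 1/5)
A = 41/5 (A = 8 + 1/5 = 41/5 ≈ 8.2000)
b(W) = (-5 + W)/(3 + W)
j(E, n) = 11
j(-36, -54)/3021 = 11/3021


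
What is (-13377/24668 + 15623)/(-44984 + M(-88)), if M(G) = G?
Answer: -55053541/158833728 ≈ -0.34661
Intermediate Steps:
(-13377/24668 + 15623)/(-44984 + M(-88)) = (-13377/24668 + 15623)/(-44984 - 88) = (-13377*1/24668 + 15623)/(-45072) = (-1911/3524 + 15623)*(-1/45072) = (55053541/3524)*(-1/45072) = -55053541/158833728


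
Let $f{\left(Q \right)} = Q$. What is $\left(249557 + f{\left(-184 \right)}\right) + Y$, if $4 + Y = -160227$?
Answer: $89142$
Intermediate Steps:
$Y = -160231$ ($Y = -4 - 160227 = -160231$)
$\left(249557 + f{\left(-184 \right)}\right) + Y = \left(249557 - 184\right) - 160231 = 249373 - 160231 = 89142$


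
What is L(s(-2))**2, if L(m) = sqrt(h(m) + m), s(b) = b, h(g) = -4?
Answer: -6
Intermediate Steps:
L(m) = sqrt(-4 + m)
L(s(-2))**2 = (sqrt(-4 - 2))**2 = (sqrt(-6))**2 = (I*sqrt(6))**2 = -6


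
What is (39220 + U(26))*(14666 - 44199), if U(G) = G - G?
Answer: -1158284260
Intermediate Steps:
U(G) = 0
(39220 + U(26))*(14666 - 44199) = (39220 + 0)*(14666 - 44199) = 39220*(-29533) = -1158284260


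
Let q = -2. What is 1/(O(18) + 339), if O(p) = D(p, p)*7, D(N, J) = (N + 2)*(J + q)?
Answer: 1/2579 ≈ 0.00038775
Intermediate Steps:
D(N, J) = (-2 + J)*(2 + N) (D(N, J) = (N + 2)*(J - 2) = (2 + N)*(-2 + J) = (-2 + J)*(2 + N))
O(p) = -28 + 7*p² (O(p) = (-4 - 2*p + 2*p + p*p)*7 = (-4 - 2*p + 2*p + p²)*7 = (-4 + p²)*7 = -28 + 7*p²)
1/(O(18) + 339) = 1/((-28 + 7*18²) + 339) = 1/((-28 + 7*324) + 339) = 1/((-28 + 2268) + 339) = 1/(2240 + 339) = 1/2579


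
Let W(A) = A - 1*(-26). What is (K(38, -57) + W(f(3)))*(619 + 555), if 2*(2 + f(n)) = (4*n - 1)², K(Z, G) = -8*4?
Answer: 61635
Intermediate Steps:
K(Z, G) = -32
f(n) = -2 + (-1 + 4*n)²/2 (f(n) = -2 + (4*n - 1)²/2 = -2 + (-1 + 4*n)²/2)
W(A) = 26 + A (W(A) = A + 26 = 26 + A)
(K(38, -57) + W(f(3)))*(619 + 555) = (-32 + (26 + (-2 + (-1 + 4*3)²/2)))*(619 + 555) = (-32 + (26 + (-2 + (-1 + 12)²/2)))*1174 = (-32 + (26 + (-2 + (½)*11²)))*1174 = (-32 + (26 + (-2 + (½)*121)))*1174 = (-32 + (26 + (-2 + 121/2)))*1174 = (-32 + (26 + 117/2))*1174 = (-32 + 169/2)*1174 = (105/2)*1174 = 61635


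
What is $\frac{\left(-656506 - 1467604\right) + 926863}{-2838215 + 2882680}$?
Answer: $- \frac{1197247}{44465} \approx -26.926$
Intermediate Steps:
$\frac{\left(-656506 - 1467604\right) + 926863}{-2838215 + 2882680} = \frac{\left(-656506 - 1467604\right) + 926863}{44465} = \left(-2124110 + 926863\right) \frac{1}{44465} = \left(-1197247\right) \frac{1}{44465} = - \frac{1197247}{44465}$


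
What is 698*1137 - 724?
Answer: 792902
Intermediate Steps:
698*1137 - 724 = 793626 - 724 = 792902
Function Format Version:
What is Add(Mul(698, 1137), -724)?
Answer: 792902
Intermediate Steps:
Add(Mul(698, 1137), -724) = Add(793626, -724) = 792902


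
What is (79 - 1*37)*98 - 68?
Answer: 4048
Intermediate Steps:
(79 - 1*37)*98 - 68 = (79 - 37)*98 - 68 = 42*98 - 68 = 4116 - 68 = 4048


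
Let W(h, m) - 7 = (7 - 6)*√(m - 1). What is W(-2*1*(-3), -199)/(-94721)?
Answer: -7/94721 - 10*I*√2/94721 ≈ -7.3901e-5 - 0.0001493*I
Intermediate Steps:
W(h, m) = 7 + √(-1 + m) (W(h, m) = 7 + (7 - 6)*√(m - 1) = 7 + 1*√(-1 + m) = 7 + √(-1 + m))
W(-2*1*(-3), -199)/(-94721) = (7 + √(-1 - 199))/(-94721) = (7 + √(-200))*(-1/94721) = (7 + 10*I*√2)*(-1/94721) = -7/94721 - 10*I*√2/94721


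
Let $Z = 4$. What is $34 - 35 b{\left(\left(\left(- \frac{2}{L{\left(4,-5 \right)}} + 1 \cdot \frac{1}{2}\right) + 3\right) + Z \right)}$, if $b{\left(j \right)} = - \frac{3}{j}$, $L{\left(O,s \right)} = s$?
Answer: $\frac{3736}{79} \approx 47.291$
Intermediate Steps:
$34 - 35 b{\left(\left(\left(- \frac{2}{L{\left(4,-5 \right)}} + 1 \cdot \frac{1}{2}\right) + 3\right) + Z \right)} = 34 - 35 \left(- \frac{3}{\left(\left(- \frac{2}{-5} + 1 \cdot \frac{1}{2}\right) + 3\right) + 4}\right) = 34 - 35 \left(- \frac{3}{\left(\left(\left(-2\right) \left(- \frac{1}{5}\right) + 1 \cdot \frac{1}{2}\right) + 3\right) + 4}\right) = 34 - 35 \left(- \frac{3}{\left(\left(\frac{2}{5} + \frac{1}{2}\right) + 3\right) + 4}\right) = 34 - 35 \left(- \frac{3}{\left(\frac{9}{10} + 3\right) + 4}\right) = 34 - 35 \left(- \frac{3}{\frac{39}{10} + 4}\right) = 34 - 35 \left(- \frac{3}{\frac{79}{10}}\right) = 34 - 35 \left(\left(-3\right) \frac{10}{79}\right) = 34 - - \frac{1050}{79} = 34 + \frac{1050}{79} = \frac{3736}{79}$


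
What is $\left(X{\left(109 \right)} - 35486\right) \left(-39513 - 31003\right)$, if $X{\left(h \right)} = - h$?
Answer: $2510017020$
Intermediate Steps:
$\left(X{\left(109 \right)} - 35486\right) \left(-39513 - 31003\right) = \left(\left(-1\right) 109 - 35486\right) \left(-39513 - 31003\right) = \left(-109 - 35486\right) \left(-70516\right) = \left(-35595\right) \left(-70516\right) = 2510017020$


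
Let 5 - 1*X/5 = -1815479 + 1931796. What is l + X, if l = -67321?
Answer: -648881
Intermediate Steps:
X = -581560 (X = 25 - 5*(-1815479 + 1931796) = 25 - 5*116317 = 25 - 581585 = -581560)
l + X = -67321 - 581560 = -648881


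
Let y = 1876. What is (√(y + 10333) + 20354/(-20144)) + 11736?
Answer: 118194815/10072 + √12209 ≈ 11845.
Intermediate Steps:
(√(y + 10333) + 20354/(-20144)) + 11736 = (√(1876 + 10333) + 20354/(-20144)) + 11736 = (√12209 + 20354*(-1/20144)) + 11736 = (√12209 - 10177/10072) + 11736 = (-10177/10072 + √12209) + 11736 = 118194815/10072 + √12209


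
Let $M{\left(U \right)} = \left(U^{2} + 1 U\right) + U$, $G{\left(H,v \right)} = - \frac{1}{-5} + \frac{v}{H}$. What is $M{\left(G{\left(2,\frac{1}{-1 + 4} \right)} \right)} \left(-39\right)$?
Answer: $- \frac{10153}{300} \approx -33.843$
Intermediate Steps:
$G{\left(H,v \right)} = \frac{1}{5} + \frac{v}{H}$ ($G{\left(H,v \right)} = \left(-1\right) \left(- \frac{1}{5}\right) + \frac{v}{H} = \frac{1}{5} + \frac{v}{H}$)
$M{\left(U \right)} = U^{2} + 2 U$ ($M{\left(U \right)} = \left(U^{2} + U\right) + U = \left(U + U^{2}\right) + U = U^{2} + 2 U$)
$M{\left(G{\left(2,\frac{1}{-1 + 4} \right)} \right)} \left(-39\right) = \frac{\frac{1}{-1 + 4} + \frac{1}{5} \cdot 2}{2} \left(2 + \frac{\frac{1}{-1 + 4} + \frac{1}{5} \cdot 2}{2}\right) \left(-39\right) = \frac{\frac{1}{3} + \frac{2}{5}}{2} \left(2 + \frac{\frac{1}{3} + \frac{2}{5}}{2}\right) \left(-39\right) = \frac{1}{2} \cdot \frac{11}{15} \left(2 + \frac{1}{2} \cdot \frac{11}{15}\right) \left(-39\right) = \frac{11 \left(2 + \frac{11}{30}\right)}{30} \left(-39\right) = \frac{11}{30} \cdot \frac{71}{30} \left(-39\right) = \frac{781}{900} \left(-39\right) = - \frac{10153}{300}$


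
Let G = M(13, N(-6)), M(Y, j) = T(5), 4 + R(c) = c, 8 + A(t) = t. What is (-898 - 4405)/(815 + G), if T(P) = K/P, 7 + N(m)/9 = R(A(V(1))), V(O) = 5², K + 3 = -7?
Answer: -5303/813 ≈ -6.5228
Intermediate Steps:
K = -10 (K = -3 - 7 = -10)
V(O) = 25
A(t) = -8 + t
R(c) = -4 + c
N(m) = 54 (N(m) = -63 + 9*(-4 + (-8 + 25)) = -63 + 9*(-4 + 17) = -63 + 9*13 = -63 + 117 = 54)
T(P) = -10/P
M(Y, j) = -2 (M(Y, j) = -10/5 = -10*⅕ = -2)
G = -2
(-898 - 4405)/(815 + G) = (-898 - 4405)/(815 - 2) = -5303/813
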